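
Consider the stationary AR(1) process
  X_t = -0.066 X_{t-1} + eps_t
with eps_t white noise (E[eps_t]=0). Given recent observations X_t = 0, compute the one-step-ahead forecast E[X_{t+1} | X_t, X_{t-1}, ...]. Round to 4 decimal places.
E[X_{t+1} \mid \mathcal F_t] = 0.0000

For an AR(p) model X_t = c + sum_i phi_i X_{t-i} + eps_t, the
one-step-ahead conditional mean is
  E[X_{t+1} | X_t, ...] = c + sum_i phi_i X_{t+1-i}.
Substitute known values:
  E[X_{t+1} | ...] = (-0.066) * (0)
                   = 0.0000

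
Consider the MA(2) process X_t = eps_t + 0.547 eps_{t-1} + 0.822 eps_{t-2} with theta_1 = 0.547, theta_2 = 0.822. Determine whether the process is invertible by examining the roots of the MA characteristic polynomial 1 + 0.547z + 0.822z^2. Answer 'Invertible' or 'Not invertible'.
\text{Invertible}

The MA(q) characteristic polynomial is P(z) = 1 + 0.547z + 0.822z^2.
Invertibility requires all roots to lie outside the unit circle, i.e. |z| > 1 for every root.
Set 1 + (0.547) z + (0.822) z^2 = 0, i.e. a z^2 + b z + c = 0 with a = 0.822, b = 0.547, c = 1.
Discriminant D = b^2 - 4ac = (0.547)^2 - 4*(0.822)*1 = 0.299209 - (3.288) = -2.988791.
D < 0, so the roots are the complex-conjugate pair z = (-b +/- i sqrt(-D)) / (2a) = -0.3327 +/- 1.0516i.
For a conjugate pair |z|^2 = z * conj(z) = (product of roots) = c/a = 1/(0.822) = 1.216545, so |z| = sqrt(1.216545) = 1.103 for both roots.
Moduli of all roots: 1.1030, 1.1030.
All moduli strictly greater than 1? Yes.
Verdict: Invertible.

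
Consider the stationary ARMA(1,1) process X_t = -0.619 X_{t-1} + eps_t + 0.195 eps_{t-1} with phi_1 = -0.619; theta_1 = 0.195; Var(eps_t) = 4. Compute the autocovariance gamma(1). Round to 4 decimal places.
\gamma(1) = -2.4176

Multiply the model equation by X_{t-k} and take expectations. With theta_0 = psi_0 = 1 and psi_j the MA(infinity) weights, this gives
  gamma(k) - sum_i phi_i gamma(k-i) = c_k,
  c_k = sigma^2 * sum_{j=k..q} theta_j psi_{j-k}   (c_k = 0 for k > q),
using gamma(-m) = gamma(m).
psi-weights needed (psi_j = theta_j + sum_i phi_i psi_{j-i}):
  psi_1 = theta_1 + phi_1 = 0.195 + (-0.619) = -0.424
Right-hand sides:
  c_0 = sigma^2 (1 + theta_1 psi_1) = 4 * (1 + (0.195)(-0.424)) = 4 * 0.91732 = 3.66928
  c_1 = sigma^2 theta_1 = 4 * (0.195) = 0.78
  c_2 = 0
Equations for k = 0 and k = 1 (AR order 1):
  gamma(0) = phi_1 gamma(1) + c_0
  gamma(1) = phi_1 gamma(0) + c_1
Substituting the second into the first: gamma(0) (1 - phi_1^2) = c_0 + phi_1 c_1, so
  gamma(0) = (c_0 + phi_1 c_1) / (1 - phi_1^2) = (3.66928 + (-0.619)(0.78)) / (1 - (-0.619)^2) = 3.18646 / 0.616839 = 5.165789.
  gamma(1) = phi_1 gamma(0) + c_1 = (-0.619)(5.165789) + (0.78) = -2.417623.
Therefore gamma(1) = -2.4176 (to 4 decimal places).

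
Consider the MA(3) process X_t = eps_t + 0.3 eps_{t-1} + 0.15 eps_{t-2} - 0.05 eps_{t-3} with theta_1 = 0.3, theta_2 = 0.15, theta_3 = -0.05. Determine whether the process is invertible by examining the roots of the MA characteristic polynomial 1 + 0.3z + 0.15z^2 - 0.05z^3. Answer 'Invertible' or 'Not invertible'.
\text{Invertible}

The MA(q) characteristic polynomial is P(z) = 1 + 0.3z + 0.15z^2 - 0.05z^3.
Invertibility requires all roots to lie outside the unit circle, i.e. |z| > 1 for every root.
Degree 3: look for a simple real root z0 first, then factor out (1 - z/z0) and solve the remaining quadratic.
Testing z0 = 5: P(5) = 1 + (0.3)(5) + (0.15)(5)^2 + (-0.05)(5)^3
  = 1 + (1.5) + (3.75) + (-6.25) = 0.  So z_0 = 5 is a root, |z_0| = 5.
Divide out the factor (1 - 0.2 z) = (1 - z/z0) (since 1/z0 = 0.2):
  P(z) = (1 - 0.2 z)(1 + (0.5) z + (0.25) z^2)
  [check: z-coef 0.5 - (0.2) = 0.3; z^2-coef 0.25 - (0.2)(0.5) = 0.15; z^3-coef -(0.2)(0.25) = -0.05.]
Remaining roots from the quadratic factor 1 + (0.5) z + (0.25) z^2:
  Set 1 + (0.5) z + (0.25) z^2 = 0, i.e. a z^2 + b z + c = 0 with a = 0.25, b = 0.5, c = 1.
  Discriminant D = b^2 - 4ac = (0.5)^2 - 4*(0.25)*1 = 0.25 - (1) = -0.75.
  D < 0, so the roots are the complex-conjugate pair z = (-b +/- i sqrt(-D)) / (2a) = -1 +/- 1.7321i.
  For a conjugate pair |z|^2 = z * conj(z) = (product of roots) = c/a = 1/(0.25) = 4, so |z| = sqrt(4) = 2 for both roots.
Moduli of all roots: 5.0000, 2.0000, 2.0000.
All moduli strictly greater than 1? Yes.
Verdict: Invertible.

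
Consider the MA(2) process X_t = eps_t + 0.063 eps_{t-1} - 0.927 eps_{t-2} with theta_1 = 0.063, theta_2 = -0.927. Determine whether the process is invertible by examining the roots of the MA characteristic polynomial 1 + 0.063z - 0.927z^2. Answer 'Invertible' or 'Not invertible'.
\text{Invertible}

The MA(q) characteristic polynomial is P(z) = 1 + 0.063z - 0.927z^2.
Invertibility requires all roots to lie outside the unit circle, i.e. |z| > 1 for every root.
Set 1 + (0.063) z + (-0.927) z^2 = 0, i.e. a z^2 + b z + c = 0 with a = -0.927, b = 0.063, c = 1.
Discriminant D = b^2 - 4ac = (0.063)^2 - 4*(-0.927)*1 = 0.003969 - (-3.708) = 3.711969.
D >= 0, so the roots are real: z = (-b +/- sqrt(D)) / (2a) = (-0.063 +/- 1.926647) / (-1.854).
  z_1 = (-0.063 + 1.926647) / (-1.854) = -1.0052,   |z_1| = 1.0052.
  z_2 = (-0.063 - 1.926647) / (-1.854) = 1.0732,   |z_2| = 1.0732.
Moduli of all roots: 1.0052, 1.0732.
All moduli strictly greater than 1? Yes.
Verdict: Invertible.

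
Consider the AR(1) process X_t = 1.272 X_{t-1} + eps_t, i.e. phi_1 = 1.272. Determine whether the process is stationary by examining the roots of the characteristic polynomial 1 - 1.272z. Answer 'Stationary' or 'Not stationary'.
\text{Not stationary}

The AR(p) characteristic polynomial is P(z) = 1 - 1.272z.
Stationarity requires all roots to lie outside the unit circle, i.e. |z| > 1 for every root.
This is linear in z: 1 + (-1.272) z = 0  =>  z = -1/(-1.272) = 0.786164,  |z| = 0.786164.
Moduli of all roots: 0.7862.
All moduli strictly greater than 1? No.
Verdict: Not stationary.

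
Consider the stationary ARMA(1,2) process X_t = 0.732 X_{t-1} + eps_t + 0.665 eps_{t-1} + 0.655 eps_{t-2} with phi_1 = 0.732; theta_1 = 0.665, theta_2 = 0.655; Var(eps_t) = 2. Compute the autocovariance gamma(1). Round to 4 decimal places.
\gamma(1) = 16.3576

Multiply the model equation by X_{t-k} and take expectations. With theta_0 = psi_0 = 1 and psi_j the MA(infinity) weights, this gives
  gamma(k) - sum_i phi_i gamma(k-i) = c_k,
  c_k = sigma^2 * sum_{j=k..q} theta_j psi_{j-k}   (c_k = 0 for k > q),
using gamma(-m) = gamma(m).
psi-weights needed (psi_j = theta_j + sum_i phi_i psi_{j-i}):
  psi_1 = theta_1 + phi_1 = 0.665 + (0.732) = 1.397
  psi_2 = theta_2 + phi_1 psi_1 = 0.655 + (0.732)(1.397) = 1.677604
Right-hand sides:
  c_0 = sigma^2 (1 + theta_1 psi_1 + theta_2 psi_2) = 2 * (1 + (0.665)(1.397) + (0.655)(1.677604)) = 2 * 3.027836 = 6.055671
  c_1 = sigma^2 (theta_1 + theta_2 psi_1) = 2 * (0.665 + (0.655)(1.397)) = 3.16007
  c_2 = sigma^2 theta_2 = 2 * (0.655) = 1.31
Equations for k = 0 and k = 1 (AR order 1):
  gamma(0) = phi_1 gamma(1) + c_0
  gamma(1) = phi_1 gamma(0) + c_1
Substituting the second into the first: gamma(0) (1 - phi_1^2) = c_0 + phi_1 c_1, so
  gamma(0) = (c_0 + phi_1 c_1) / (1 - phi_1^2) = (6.055671 + (0.732)(3.16007)) / (1 - (0.732)^2) = 8.368842 / 0.464176 = 18.02946.
  gamma(1) = phi_1 gamma(0) + c_1 = (0.732)(18.02946) + (3.16007) = 16.357634.
Therefore gamma(1) = 16.3576 (to 4 decimal places).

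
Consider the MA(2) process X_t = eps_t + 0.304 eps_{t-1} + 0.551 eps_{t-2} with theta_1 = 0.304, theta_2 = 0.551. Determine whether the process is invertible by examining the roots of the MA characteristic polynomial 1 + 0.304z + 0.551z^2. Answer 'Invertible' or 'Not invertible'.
\text{Invertible}

The MA(q) characteristic polynomial is P(z) = 1 + 0.304z + 0.551z^2.
Invertibility requires all roots to lie outside the unit circle, i.e. |z| > 1 for every root.
Set 1 + (0.304) z + (0.551) z^2 = 0, i.e. a z^2 + b z + c = 0 with a = 0.551, b = 0.304, c = 1.
Discriminant D = b^2 - 4ac = (0.304)^2 - 4*(0.551)*1 = 0.092416 - (2.204) = -2.111584.
D < 0, so the roots are the complex-conjugate pair z = (-b +/- i sqrt(-D)) / (2a) = -0.2759 +/- 1.3186i.
For a conjugate pair |z|^2 = z * conj(z) = (product of roots) = c/a = 1/(0.551) = 1.814882, so |z| = sqrt(1.814882) = 1.3472 for both roots.
Moduli of all roots: 1.3472, 1.3472.
All moduli strictly greater than 1? Yes.
Verdict: Invertible.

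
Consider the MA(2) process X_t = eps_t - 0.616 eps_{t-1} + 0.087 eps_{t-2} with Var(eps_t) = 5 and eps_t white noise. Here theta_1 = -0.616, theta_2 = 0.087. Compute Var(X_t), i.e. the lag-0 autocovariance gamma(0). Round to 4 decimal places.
\gamma(0) = 6.9351

For an MA(q) process X_t = eps_t + sum_i theta_i eps_{t-i} with
Var(eps_t) = sigma^2, the variance is
  gamma(0) = sigma^2 * (1 + sum_i theta_i^2).
  sum_i theta_i^2 = (-0.616)^2 + (0.087)^2 = 0.379456 + 0.007569 = 0.387025.
  gamma(0) = 5 * (1 + 0.387025) = 5 * 1.387025 = 6.935125, which rounds to 6.9351.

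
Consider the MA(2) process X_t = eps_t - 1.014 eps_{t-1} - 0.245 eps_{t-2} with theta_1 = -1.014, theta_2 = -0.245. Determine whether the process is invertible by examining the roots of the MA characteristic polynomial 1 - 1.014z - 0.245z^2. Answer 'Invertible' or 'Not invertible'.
\text{Not invertible}

The MA(q) characteristic polynomial is P(z) = 1 - 1.014z - 0.245z^2.
Invertibility requires all roots to lie outside the unit circle, i.e. |z| > 1 for every root.
Set 1 + (-1.014) z + (-0.245) z^2 = 0, i.e. a z^2 + b z + c = 0 with a = -0.245, b = -1.014, c = 1.
Discriminant D = b^2 - 4ac = (-1.014)^2 - 4*(-0.245)*1 = 1.028196 - (-0.98) = 2.008196.
D >= 0, so the roots are real: z = (-b +/- sqrt(D)) / (2a) = (1.014 +/- 1.417108) / (-0.49).
  z_1 = (1.014 + 1.417108) / (-0.49) = -4.9614,   |z_1| = 4.9614.
  z_2 = (1.014 - 1.417108) / (-0.49) = 0.8227,   |z_2| = 0.8227.
Moduli of all roots: 4.9614, 0.8227.
All moduli strictly greater than 1? No.
Verdict: Not invertible.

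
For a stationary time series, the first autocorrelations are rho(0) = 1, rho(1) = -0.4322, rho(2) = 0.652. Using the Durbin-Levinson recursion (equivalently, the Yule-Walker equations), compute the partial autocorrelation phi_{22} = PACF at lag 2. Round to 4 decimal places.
\phi_{22} = 0.5721

The PACF at lag k is phi_{kk}, the last component of the solution
to the Yule-Walker system G_k phi = r_k where
  (G_k)_{ij} = rho(|i - j|), (r_k)_i = rho(i), i,j = 1..k.
Equivalently, Durbin-Levinson gives phi_{kk} iteratively:
  phi_{11} = rho(1)
  phi_{kk} = [rho(k) - sum_{j=1..k-1} phi_{k-1,j} rho(k-j)]
            / [1 - sum_{j=1..k-1} phi_{k-1,j} rho(j)],
  phi_{k,j} = phi_{k-1,j} - phi_{kk} phi_{k-1,k-j},  j = 1..k-1.
Step k = 1:
  phi_11 = rho(1) = -0.4322.
Step k = 2:
  phi_22 = [rho(2) - phi_11 rho(1)] / [1 - phi_11 rho(1)] = [0.652 - (-0.4322)(-0.4322)] / [1 - (-0.4322)(-0.4322)]
         = 0.46520316 / 0.81320316 = 0.5721.
Therefore phi_{22} = 0.5721.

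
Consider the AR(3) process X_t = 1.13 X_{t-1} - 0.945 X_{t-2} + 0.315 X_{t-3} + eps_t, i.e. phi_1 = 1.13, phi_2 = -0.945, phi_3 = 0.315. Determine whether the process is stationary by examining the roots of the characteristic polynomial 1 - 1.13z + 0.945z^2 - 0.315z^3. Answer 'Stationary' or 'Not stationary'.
\text{Stationary}

The AR(p) characteristic polynomial is P(z) = 1 - 1.13z + 0.945z^2 - 0.315z^3.
Stationarity requires all roots to lie outside the unit circle, i.e. |z| > 1 for every root.
Degree 3: look for a simple real root z0 first, then factor out (1 - z/z0) and solve the remaining quadratic.
Testing z0 = 2: P(2) = 1 + (-1.13)(2) + (0.945)(2)^2 + (-0.315)(2)^3
  = 1 + (-2.26) + (3.78) + (-2.52) = 0.  So z_0 = 2 is a root, |z_0| = 2.
Divide out the factor (1 - 0.5 z) = (1 - z/z0) (since 1/z0 = 0.5):
  P(z) = (1 - 0.5 z)(1 + (-0.63) z + (0.63) z^2)
  [check: z-coef -0.63 - (0.5) = -1.13; z^2-coef 0.63 - (0.5)(-0.63) = 0.945; z^3-coef -(0.5)(0.63) = -0.315.]
Remaining roots from the quadratic factor 1 + (-0.63) z + (0.63) z^2:
  Set 1 + (-0.63) z + (0.63) z^2 = 0, i.e. a z^2 + b z + c = 0 with a = 0.63, b = -0.63, c = 1.
  Discriminant D = b^2 - 4ac = (-0.63)^2 - 4*(0.63)*1 = 0.3969 - (2.52) = -2.1231.
  D < 0, so the roots are the complex-conjugate pair z = (-b +/- i sqrt(-D)) / (2a) = 0.5 +/- 1.1564i.
  For a conjugate pair |z|^2 = z * conj(z) = (product of roots) = c/a = 1/(0.63) = 1.587302, so |z| = sqrt(1.587302) = 1.2599 for both roots.
Moduli of all roots: 2.0000, 1.2599, 1.2599.
All moduli strictly greater than 1? Yes.
Verdict: Stationary.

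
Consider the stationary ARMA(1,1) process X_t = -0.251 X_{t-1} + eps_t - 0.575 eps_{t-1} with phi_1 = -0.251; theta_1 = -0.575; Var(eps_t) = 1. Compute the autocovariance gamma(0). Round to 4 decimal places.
\gamma(0) = 1.7282

Multiply the model equation by X_{t-k} and take expectations. With theta_0 = psi_0 = 1 and psi_j the MA(infinity) weights, this gives
  gamma(k) - sum_i phi_i gamma(k-i) = c_k,
  c_k = sigma^2 * sum_{j=k..q} theta_j psi_{j-k}   (c_k = 0 for k > q),
using gamma(-m) = gamma(m).
psi-weights needed (psi_j = theta_j + sum_i phi_i psi_{j-i}):
  psi_1 = theta_1 + phi_1 = -0.575 + (-0.251) = -0.826
Right-hand sides:
  c_0 = sigma^2 (1 + theta_1 psi_1) = 1 * (1 + (-0.575)(-0.826)) = 1 * 1.47495 = 1.47495
  c_1 = sigma^2 theta_1 = 1 * (-0.575) = -0.575
  c_2 = 0
Equations for k = 0 and k = 1 (AR order 1):
  gamma(0) = phi_1 gamma(1) + c_0
  gamma(1) = phi_1 gamma(0) + c_1
Substituting the second into the first: gamma(0) (1 - phi_1^2) = c_0 + phi_1 c_1, so
  gamma(0) = (c_0 + phi_1 c_1) / (1 - phi_1^2) = (1.47495 + (-0.251)(-0.575)) / (1 - (-0.251)^2) = 1.619275 / 0.936999 = 1.72815.
Therefore gamma(0) = 1.7282 (to 4 decimal places).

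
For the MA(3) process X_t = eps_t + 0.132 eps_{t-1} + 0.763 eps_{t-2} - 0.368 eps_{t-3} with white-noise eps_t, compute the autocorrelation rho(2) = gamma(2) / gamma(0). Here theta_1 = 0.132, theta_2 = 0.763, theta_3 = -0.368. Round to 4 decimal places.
\rho(2) = 0.4118

For an MA(q) process with theta_0 = 1, the autocovariance is
  gamma(k) = sigma^2 * sum_{i=0..q-k} theta_i * theta_{i+k},
and rho(k) = gamma(k) / gamma(0). Sigma^2 cancels.
  numerator   = (1)*(0.763) + (0.132)*(-0.368) = 0.714424.
  denominator = (1)^2 + (0.132)^2 + (0.763)^2 + (-0.368)^2 = 1.735017.
  rho(2) = 0.714424 / 1.735017 = 0.4118.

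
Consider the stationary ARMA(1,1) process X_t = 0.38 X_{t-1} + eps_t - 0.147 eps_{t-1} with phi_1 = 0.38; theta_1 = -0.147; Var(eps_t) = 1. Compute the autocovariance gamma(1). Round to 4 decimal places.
\gamma(1) = 0.2571

Multiply the model equation by X_{t-k} and take expectations. With theta_0 = psi_0 = 1 and psi_j the MA(infinity) weights, this gives
  gamma(k) - sum_i phi_i gamma(k-i) = c_k,
  c_k = sigma^2 * sum_{j=k..q} theta_j psi_{j-k}   (c_k = 0 for k > q),
using gamma(-m) = gamma(m).
psi-weights needed (psi_j = theta_j + sum_i phi_i psi_{j-i}):
  psi_1 = theta_1 + phi_1 = -0.147 + (0.38) = 0.233
Right-hand sides:
  c_0 = sigma^2 (1 + theta_1 psi_1) = 1 * (1 + (-0.147)(0.233)) = 1 * 0.965749 = 0.965749
  c_1 = sigma^2 theta_1 = 1 * (-0.147) = -0.147
  c_2 = 0
Equations for k = 0 and k = 1 (AR order 1):
  gamma(0) = phi_1 gamma(1) + c_0
  gamma(1) = phi_1 gamma(0) + c_1
Substituting the second into the first: gamma(0) (1 - phi_1^2) = c_0 + phi_1 c_1, so
  gamma(0) = (c_0 + phi_1 c_1) / (1 - phi_1^2) = (0.965749 + (0.38)(-0.147)) / (1 - (0.38)^2) = 0.909889 / 0.8556 = 1.063451.
  gamma(1) = phi_1 gamma(0) + c_1 = (0.38)(1.063451) + (-0.147) = 0.257112.
Therefore gamma(1) = 0.2571 (to 4 decimal places).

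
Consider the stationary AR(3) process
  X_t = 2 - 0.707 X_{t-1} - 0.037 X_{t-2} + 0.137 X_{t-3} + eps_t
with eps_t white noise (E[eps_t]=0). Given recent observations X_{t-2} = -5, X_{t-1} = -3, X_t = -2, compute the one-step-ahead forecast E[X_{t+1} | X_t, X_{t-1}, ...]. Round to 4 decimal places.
E[X_{t+1} \mid \mathcal F_t] = 2.8400

For an AR(p) model X_t = c + sum_i phi_i X_{t-i} + eps_t, the
one-step-ahead conditional mean is
  E[X_{t+1} | X_t, ...] = c + sum_i phi_i X_{t+1-i}.
Substitute known values:
  E[X_{t+1} | ...] = 2 + (-0.707) * (-2) + (-0.037) * (-3) + (0.137) * (-5)
                   = 2.8400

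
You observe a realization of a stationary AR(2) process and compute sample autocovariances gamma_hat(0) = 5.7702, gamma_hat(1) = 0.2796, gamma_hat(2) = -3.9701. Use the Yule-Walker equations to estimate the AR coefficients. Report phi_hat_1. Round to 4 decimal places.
\hat\phi_{1} = 0.0820

The Yule-Walker equations for an AR(p) process read, in matrix form,
  Gamma_p phi = r_p,   with   (Gamma_p)_{ij} = gamma(|i - j|),
                       (r_p)_i = gamma(i),   i,j = 1..p.
Substitute the sample gammas (Toeplitz matrix and right-hand side of size 2):
  Gamma_p = [[5.7702, 0.2796], [0.2796, 5.7702]]
  r_p     = [0.2796, -3.9701]
Written out:
  5.7702 phi_1 + 0.2796 phi_2 = 0.2796
  0.2796 phi_1 + 5.7702 phi_2 = -3.9701
Solve by Cramer's rule:
  det = gamma(0)^2 - gamma(1)^2 = (5.7702)^2 - (0.2796)^2 = 33.29520804 - 0.07817616 = 33.21703188
  phi_hat_1 = [gamma(1) gamma(0) - gamma(1) gamma(2)] / det = [(0.2796)(5.7702) - (0.2796)(-3.9701)] / 33.21703188 = 2.72338788 / 33.21703188 = 0.082
  phi_hat_2 = [gamma(0) gamma(2) - gamma(1)^2] / det = [(5.7702)(-3.9701) - (0.2796)^2] / 33.21703188 = -22.98644718 / 33.21703188 = -0.692
So phi_hat = [0.0820, -0.6920].
Therefore phi_hat_1 = 0.0820.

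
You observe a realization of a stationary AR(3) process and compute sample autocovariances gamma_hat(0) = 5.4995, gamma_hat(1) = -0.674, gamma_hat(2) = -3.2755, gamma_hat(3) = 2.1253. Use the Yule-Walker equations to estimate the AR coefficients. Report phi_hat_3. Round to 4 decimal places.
\hat\phi_{3} = 0.3170

The Yule-Walker equations for an AR(p) process read, in matrix form,
  Gamma_p phi = r_p,   with   (Gamma_p)_{ij} = gamma(|i - j|),
                       (r_p)_i = gamma(i),   i,j = 1..p.
Substitute the sample gammas (Toeplitz matrix and right-hand side of size 3):
  Gamma_p = [[5.4995, -0.674, -3.2755], [-0.674, 5.4995, -0.674], [-3.2755, -0.674, 5.4995]]
  r_p     = [-0.674, -3.2755, 2.1253]
Written out (R1..R3):
  (R1) 5.4995 phi_1 - 0.674 phi_2 - 3.2755 phi_3 = -0.674
  (R2) -0.674 phi_1 + 5.4995 phi_2 - 0.674 phi_3 = -3.2755
  (R3) -3.2755 phi_1 - 0.674 phi_2 + 5.4995 phi_3 = 2.1253
Gaussian elimination:
  R2 <- R2 - (-0.674/5.4995) R1 = R2 - (-0.122557) R1:  5.416897 phi_2 - 1.075434 phi_3 = -3.358103
  R3 <- R3 - (-3.2755/5.4995) R1 = R3 - (-0.5956) R1:  -1.075434 phi_2 + 3.548614 phi_3 = 1.723866
  R3 <- R3 - (-1.075434/5.416897) R2 = R3 - (-0.198533) R2:  3.335104 phi_3 = 1.057171
Back-substitution:
  phi_hat_3 = 1.057171 / 3.335104 = 0.316983
  phi_hat_2 = (-3.358103 - (-1.075434)(0.316983)) / 5.416897 = -0.557
  phi_hat_1 = (-0.674 - (-0.674)(-0.557) - (-3.2755)(0.316983)) / 5.4995 = -0.002026
So phi_hat = [-0.0020, -0.5570, 0.3170].
Therefore phi_hat_3 = 0.3170.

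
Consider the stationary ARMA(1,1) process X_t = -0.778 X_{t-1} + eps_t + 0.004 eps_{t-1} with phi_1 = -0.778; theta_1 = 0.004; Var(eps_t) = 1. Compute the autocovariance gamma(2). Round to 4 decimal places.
\gamma(2) = 1.5208

Multiply the model equation by X_{t-k} and take expectations. With theta_0 = psi_0 = 1 and psi_j the MA(infinity) weights, this gives
  gamma(k) - sum_i phi_i gamma(k-i) = c_k,
  c_k = sigma^2 * sum_{j=k..q} theta_j psi_{j-k}   (c_k = 0 for k > q),
using gamma(-m) = gamma(m).
psi-weights needed (psi_j = theta_j + sum_i phi_i psi_{j-i}):
  psi_1 = theta_1 + phi_1 = 0.004 + (-0.778) = -0.774
Right-hand sides:
  c_0 = sigma^2 (1 + theta_1 psi_1) = 1 * (1 + (0.004)(-0.774)) = 1 * 0.996904 = 0.996904
  c_1 = sigma^2 theta_1 = 1 * (0.004) = 0.004
  c_2 = 0
Equations for k = 0 and k = 1 (AR order 1):
  gamma(0) = phi_1 gamma(1) + c_0
  gamma(1) = phi_1 gamma(0) + c_1
Substituting the second into the first: gamma(0) (1 - phi_1^2) = c_0 + phi_1 c_1, so
  gamma(0) = (c_0 + phi_1 c_1) / (1 - phi_1^2) = (0.996904 + (-0.778)(0.004)) / (1 - (-0.778)^2) = 0.993792 / 0.394716 = 2.517739.
  gamma(1) = phi_1 gamma(0) + c_1 = (-0.778)(2.517739) + (0.004) = -1.954801.
For k = 2 (> q): gamma(2) = phi_1 gamma(1) = (-0.778)(-1.954801) = 1.520835.
Therefore gamma(2) = 1.5208 (to 4 decimal places).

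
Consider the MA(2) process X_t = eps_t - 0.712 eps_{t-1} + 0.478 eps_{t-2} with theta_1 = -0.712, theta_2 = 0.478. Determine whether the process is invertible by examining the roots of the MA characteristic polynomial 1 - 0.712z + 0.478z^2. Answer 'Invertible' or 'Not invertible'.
\text{Invertible}

The MA(q) characteristic polynomial is P(z) = 1 - 0.712z + 0.478z^2.
Invertibility requires all roots to lie outside the unit circle, i.e. |z| > 1 for every root.
Set 1 + (-0.712) z + (0.478) z^2 = 0, i.e. a z^2 + b z + c = 0 with a = 0.478, b = -0.712, c = 1.
Discriminant D = b^2 - 4ac = (-0.712)^2 - 4*(0.478)*1 = 0.506944 - (1.912) = -1.405056.
D < 0, so the roots are the complex-conjugate pair z = (-b +/- i sqrt(-D)) / (2a) = 0.7448 +/- 1.2399i.
For a conjugate pair |z|^2 = z * conj(z) = (product of roots) = c/a = 1/(0.478) = 2.09205, so |z| = sqrt(2.09205) = 1.4464 for both roots.
Moduli of all roots: 1.4464, 1.4464.
All moduli strictly greater than 1? Yes.
Verdict: Invertible.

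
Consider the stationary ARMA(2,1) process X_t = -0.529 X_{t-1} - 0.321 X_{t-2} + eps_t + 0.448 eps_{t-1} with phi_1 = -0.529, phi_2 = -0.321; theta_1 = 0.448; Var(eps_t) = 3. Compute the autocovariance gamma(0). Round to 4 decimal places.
\gamma(0) = 3.3536

Multiply the model equation by X_{t-k} and take expectations. With theta_0 = psi_0 = 1 and psi_j the MA(infinity) weights, this gives
  gamma(k) - sum_i phi_i gamma(k-i) = c_k,
  c_k = sigma^2 * sum_{j=k..q} theta_j psi_{j-k}   (c_k = 0 for k > q),
using gamma(-m) = gamma(m).
psi-weights needed (psi_j = theta_j + sum_i phi_i psi_{j-i}):
  psi_1 = theta_1 + phi_1 = 0.448 + (-0.529) = -0.081
Right-hand sides:
  c_0 = sigma^2 (1 + theta_1 psi_1) = 3 * (1 + (0.448)(-0.081)) = 3 * 0.963712 = 2.891136
  c_1 = sigma^2 theta_1 = 3 * (0.448) = 1.344
  c_2 = 0
Equations for k = 0, 1, 2 (AR order 2, c_2 = 0):
  (E0) gamma(0) = phi_1 gamma(1) + phi_2 gamma(2) + c_0
  (E1) gamma(1) = phi_1 gamma(0) + phi_2 gamma(1) + c_1
  (E2) gamma(2) = phi_1 gamma(1) + phi_2 gamma(0)
From (E1): gamma(1) = A gamma(0) + B with
  A = phi_1 / (1 - phi_2) = -0.529 / 1.321 = -0.400454,   B = c_1 / (1 - phi_2) = 1.344 / 1.321 = 1.017411.
Insert (E2) into (E0): gamma(0) (1 - phi_2^2) = phi_1 (1 + phi_2) gamma(1) + c_0.
  phi_1 (1 + phi_2) = (-0.529)(0.679) = -0.359191,   1 - phi_2^2 = 0.896959.
Replace gamma(1) by A gamma(0) + B and collect gamma(0):
  gamma(0) [0.896959 - (-0.359191)(-0.400454)] = (-0.359191)(1.017411) + 2.891136
  gamma(0) * 0.753119 = 2.525691
  gamma(0) = 2.525691 / 0.753119 = 3.353639.
Therefore gamma(0) = 3.3536 (to 4 decimal places).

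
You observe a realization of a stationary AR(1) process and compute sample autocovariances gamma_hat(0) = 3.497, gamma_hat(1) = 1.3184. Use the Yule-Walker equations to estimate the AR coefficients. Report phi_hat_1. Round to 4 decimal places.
\hat\phi_{1} = 0.3770

The Yule-Walker equations for an AR(p) process read, in matrix form,
  Gamma_p phi = r_p,   with   (Gamma_p)_{ij} = gamma(|i - j|),
                       (r_p)_i = gamma(i),   i,j = 1..p.
Substitute the sample gammas (Toeplitz matrix and right-hand side of size 1):
  Gamma_p = [[3.497]]
  r_p     = [1.3184]
With p = 1 this is the single equation gamma(0) phi_1 = gamma(1):
  phi_hat_1 = gamma(1) / gamma(0) = 1.3184 / 3.497 = 0.3770.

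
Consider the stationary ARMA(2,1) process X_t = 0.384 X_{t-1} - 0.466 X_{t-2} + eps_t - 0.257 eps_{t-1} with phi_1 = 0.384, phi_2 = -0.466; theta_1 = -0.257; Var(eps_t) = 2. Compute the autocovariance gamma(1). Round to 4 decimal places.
\gamma(1) = 0.3186

Multiply the model equation by X_{t-k} and take expectations. With theta_0 = psi_0 = 1 and psi_j the MA(infinity) weights, this gives
  gamma(k) - sum_i phi_i gamma(k-i) = c_k,
  c_k = sigma^2 * sum_{j=k..q} theta_j psi_{j-k}   (c_k = 0 for k > q),
using gamma(-m) = gamma(m).
psi-weights needed (psi_j = theta_j + sum_i phi_i psi_{j-i}):
  psi_1 = theta_1 + phi_1 = -0.257 + (0.384) = 0.127
Right-hand sides:
  c_0 = sigma^2 (1 + theta_1 psi_1) = 2 * (1 + (-0.257)(0.127)) = 2 * 0.967361 = 1.934722
  c_1 = sigma^2 theta_1 = 2 * (-0.257) = -0.514
  c_2 = 0
Equations for k = 0, 1, 2 (AR order 2, c_2 = 0):
  (E0) gamma(0) = phi_1 gamma(1) + phi_2 gamma(2) + c_0
  (E1) gamma(1) = phi_1 gamma(0) + phi_2 gamma(1) + c_1
  (E2) gamma(2) = phi_1 gamma(1) + phi_2 gamma(0)
From (E1): gamma(1) = A gamma(0) + B with
  A = phi_1 / (1 - phi_2) = 0.384 / 1.466 = 0.261937,   B = c_1 / (1 - phi_2) = -0.514 / 1.466 = -0.350614.
Insert (E2) into (E0): gamma(0) (1 - phi_2^2) = phi_1 (1 + phi_2) gamma(1) + c_0.
  phi_1 (1 + phi_2) = (0.384)(0.534) = 0.205056,   1 - phi_2^2 = 0.782844.
Replace gamma(1) by A gamma(0) + B and collect gamma(0):
  gamma(0) [0.782844 - (0.205056)(0.261937)] = (0.205056)(-0.350614) + 1.934722
  gamma(0) * 0.729132 = 1.862827
  gamma(0) = 1.862827 / 0.729132 = 2.554854.
  gamma(1) = A gamma(0) + B = (0.261937)(2.554854) + (-0.350614) = 0.318598.
Therefore gamma(1) = 0.3186 (to 4 decimal places).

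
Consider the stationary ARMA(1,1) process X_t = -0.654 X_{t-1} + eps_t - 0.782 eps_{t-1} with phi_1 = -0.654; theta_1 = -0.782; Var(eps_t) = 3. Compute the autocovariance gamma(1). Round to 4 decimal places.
\gamma(1) = -11.3776

Multiply the model equation by X_{t-k} and take expectations. With theta_0 = psi_0 = 1 and psi_j the MA(infinity) weights, this gives
  gamma(k) - sum_i phi_i gamma(k-i) = c_k,
  c_k = sigma^2 * sum_{j=k..q} theta_j psi_{j-k}   (c_k = 0 for k > q),
using gamma(-m) = gamma(m).
psi-weights needed (psi_j = theta_j + sum_i phi_i psi_{j-i}):
  psi_1 = theta_1 + phi_1 = -0.782 + (-0.654) = -1.436
Right-hand sides:
  c_0 = sigma^2 (1 + theta_1 psi_1) = 3 * (1 + (-0.782)(-1.436)) = 3 * 2.122952 = 6.368856
  c_1 = sigma^2 theta_1 = 3 * (-0.782) = -2.346
  c_2 = 0
Equations for k = 0 and k = 1 (AR order 1):
  gamma(0) = phi_1 gamma(1) + c_0
  gamma(1) = phi_1 gamma(0) + c_1
Substituting the second into the first: gamma(0) (1 - phi_1^2) = c_0 + phi_1 c_1, so
  gamma(0) = (c_0 + phi_1 c_1) / (1 - phi_1^2) = (6.368856 + (-0.654)(-2.346)) / (1 - (-0.654)^2) = 7.90314 / 0.572284 = 13.809822.
  gamma(1) = phi_1 gamma(0) + c_1 = (-0.654)(13.809822) + (-2.346) = -11.377623.
Therefore gamma(1) = -11.3776 (to 4 decimal places).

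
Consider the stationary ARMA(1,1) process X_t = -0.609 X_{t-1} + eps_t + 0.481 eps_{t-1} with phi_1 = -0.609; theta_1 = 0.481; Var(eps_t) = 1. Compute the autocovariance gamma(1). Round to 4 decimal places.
\gamma(1) = -0.1439

Multiply the model equation by X_{t-k} and take expectations. With theta_0 = psi_0 = 1 and psi_j the MA(infinity) weights, this gives
  gamma(k) - sum_i phi_i gamma(k-i) = c_k,
  c_k = sigma^2 * sum_{j=k..q} theta_j psi_{j-k}   (c_k = 0 for k > q),
using gamma(-m) = gamma(m).
psi-weights needed (psi_j = theta_j + sum_i phi_i psi_{j-i}):
  psi_1 = theta_1 + phi_1 = 0.481 + (-0.609) = -0.128
Right-hand sides:
  c_0 = sigma^2 (1 + theta_1 psi_1) = 1 * (1 + (0.481)(-0.128)) = 1 * 0.938432 = 0.938432
  c_1 = sigma^2 theta_1 = 1 * (0.481) = 0.481
  c_2 = 0
Equations for k = 0 and k = 1 (AR order 1):
  gamma(0) = phi_1 gamma(1) + c_0
  gamma(1) = phi_1 gamma(0) + c_1
Substituting the second into the first: gamma(0) (1 - phi_1^2) = c_0 + phi_1 c_1, so
  gamma(0) = (c_0 + phi_1 c_1) / (1 - phi_1^2) = (0.938432 + (-0.609)(0.481)) / (1 - (-0.609)^2) = 0.645503 / 0.629119 = 1.026043.
  gamma(1) = phi_1 gamma(0) + c_1 = (-0.609)(1.026043) + (0.481) = -0.14386.
Therefore gamma(1) = -0.1439 (to 4 decimal places).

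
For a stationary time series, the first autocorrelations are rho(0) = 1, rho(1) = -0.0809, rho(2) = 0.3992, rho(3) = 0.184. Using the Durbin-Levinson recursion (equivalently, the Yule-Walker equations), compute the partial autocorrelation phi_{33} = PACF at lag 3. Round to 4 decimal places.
\phi_{33} = 0.2809

The PACF at lag k is phi_{kk}, the last component of the solution
to the Yule-Walker system G_k phi = r_k where
  (G_k)_{ij} = rho(|i - j|), (r_k)_i = rho(i), i,j = 1..k.
Equivalently, Durbin-Levinson gives phi_{kk} iteratively:
  phi_{11} = rho(1)
  phi_{kk} = [rho(k) - sum_{j=1..k-1} phi_{k-1,j} rho(k-j)]
            / [1 - sum_{j=1..k-1} phi_{k-1,j} rho(j)],
  phi_{k,j} = phi_{k-1,j} - phi_{kk} phi_{k-1,k-j},  j = 1..k-1.
Step k = 1:
  phi_11 = rho(1) = -0.0809.
Step k = 2:
  phi_22 = [rho(2) - phi_11 rho(1)] / [1 - phi_11 rho(1)] = [0.3992 - (-0.0809)(-0.0809)] / [1 - (-0.0809)(-0.0809)]
         = 0.39265519 / 0.99345519 = 0.395242.
  Update: phi_21 = phi_11 - phi_22 phi_11 = -0.0809 - (0.395242)(-0.0809) = -0.048925.
Step k = 3:
  phi_33 = [rho(3) - phi_21 rho(2) - phi_22 rho(1)] / [1 - phi_21 rho(1) - phi_22 rho(2)]
    numerator   = 0.184 - (-0.048925)(0.3992) - (0.395242)(-0.0809) = 0.23550591
    denominator = 1 - (-0.048925)(-0.0809) - (0.395242)(0.3992) = 0.83826138
  phi_33 = 0.23550591 / 0.83826138 = 0.2809.
Therefore phi_{33} = 0.2809.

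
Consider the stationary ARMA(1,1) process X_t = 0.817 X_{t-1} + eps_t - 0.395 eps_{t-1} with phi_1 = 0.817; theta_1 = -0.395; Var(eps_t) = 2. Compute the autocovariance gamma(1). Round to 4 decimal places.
\gamma(1) = 1.7191

Multiply the model equation by X_{t-k} and take expectations. With theta_0 = psi_0 = 1 and psi_j the MA(infinity) weights, this gives
  gamma(k) - sum_i phi_i gamma(k-i) = c_k,
  c_k = sigma^2 * sum_{j=k..q} theta_j psi_{j-k}   (c_k = 0 for k > q),
using gamma(-m) = gamma(m).
psi-weights needed (psi_j = theta_j + sum_i phi_i psi_{j-i}):
  psi_1 = theta_1 + phi_1 = -0.395 + (0.817) = 0.422
Right-hand sides:
  c_0 = sigma^2 (1 + theta_1 psi_1) = 2 * (1 + (-0.395)(0.422)) = 2 * 0.83331 = 1.66662
  c_1 = sigma^2 theta_1 = 2 * (-0.395) = -0.79
  c_2 = 0
Equations for k = 0 and k = 1 (AR order 1):
  gamma(0) = phi_1 gamma(1) + c_0
  gamma(1) = phi_1 gamma(0) + c_1
Substituting the second into the first: gamma(0) (1 - phi_1^2) = c_0 + phi_1 c_1, so
  gamma(0) = (c_0 + phi_1 c_1) / (1 - phi_1^2) = (1.66662 + (0.817)(-0.79)) / (1 - (0.817)^2) = 1.02119 / 0.332511 = 3.071147.
  gamma(1) = phi_1 gamma(0) + c_1 = (0.817)(3.071147) + (-0.79) = 1.719127.
Therefore gamma(1) = 1.7191 (to 4 decimal places).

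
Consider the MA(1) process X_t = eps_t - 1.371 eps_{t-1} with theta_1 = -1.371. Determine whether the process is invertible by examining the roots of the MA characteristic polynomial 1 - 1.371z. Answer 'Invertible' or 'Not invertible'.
\text{Not invertible}

The MA(q) characteristic polynomial is P(z) = 1 - 1.371z.
Invertibility requires all roots to lie outside the unit circle, i.e. |z| > 1 for every root.
This is linear in z: 1 + (-1.371) z = 0  =>  z = -1/(-1.371) = 0.729395,  |z| = 0.729395.
Moduli of all roots: 0.7294.
All moduli strictly greater than 1? No.
Verdict: Not invertible.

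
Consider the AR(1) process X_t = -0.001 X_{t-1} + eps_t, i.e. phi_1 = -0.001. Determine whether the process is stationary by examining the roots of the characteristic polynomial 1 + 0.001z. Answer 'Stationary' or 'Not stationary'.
\text{Stationary}

The AR(p) characteristic polynomial is P(z) = 1 + 0.001z.
Stationarity requires all roots to lie outside the unit circle, i.e. |z| > 1 for every root.
This is linear in z: 1 + (0.001) z = 0  =>  z = -1/(0.001) = -1000,  |z| = 1000.
Moduli of all roots: 1000.0000.
All moduli strictly greater than 1? Yes.
Verdict: Stationary.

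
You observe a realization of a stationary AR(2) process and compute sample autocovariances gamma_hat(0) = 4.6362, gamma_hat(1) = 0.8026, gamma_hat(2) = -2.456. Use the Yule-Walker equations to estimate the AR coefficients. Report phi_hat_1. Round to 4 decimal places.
\hat\phi_{1} = 0.2730

The Yule-Walker equations for an AR(p) process read, in matrix form,
  Gamma_p phi = r_p,   with   (Gamma_p)_{ij} = gamma(|i - j|),
                       (r_p)_i = gamma(i),   i,j = 1..p.
Substitute the sample gammas (Toeplitz matrix and right-hand side of size 2):
  Gamma_p = [[4.6362, 0.8026], [0.8026, 4.6362]]
  r_p     = [0.8026, -2.456]
Written out:
  4.6362 phi_1 + 0.8026 phi_2 = 0.8026
  0.8026 phi_1 + 4.6362 phi_2 = -2.456
Solve by Cramer's rule:
  det = gamma(0)^2 - gamma(1)^2 = (4.6362)^2 - (0.8026)^2 = 21.49435044 - 0.64416676 = 20.85018368
  phi_hat_1 = [gamma(1) gamma(0) - gamma(1) gamma(2)] / det = [(0.8026)(4.6362) - (0.8026)(-2.456)] / 20.85018368 = 5.69219972 / 20.85018368 = 0.273
  phi_hat_2 = [gamma(0) gamma(2) - gamma(1)^2] / det = [(4.6362)(-2.456) - (0.8026)^2] / 20.85018368 = -12.03067396 / 20.85018368 = -0.577
So phi_hat = [0.2730, -0.5770].
Therefore phi_hat_1 = 0.2730.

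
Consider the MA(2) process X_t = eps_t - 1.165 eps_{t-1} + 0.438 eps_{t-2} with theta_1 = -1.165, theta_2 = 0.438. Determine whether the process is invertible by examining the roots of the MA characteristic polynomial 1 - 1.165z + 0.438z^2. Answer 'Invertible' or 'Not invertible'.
\text{Invertible}

The MA(q) characteristic polynomial is P(z) = 1 - 1.165z + 0.438z^2.
Invertibility requires all roots to lie outside the unit circle, i.e. |z| > 1 for every root.
Set 1 + (-1.165) z + (0.438) z^2 = 0, i.e. a z^2 + b z + c = 0 with a = 0.438, b = -1.165, c = 1.
Discriminant D = b^2 - 4ac = (-1.165)^2 - 4*(0.438)*1 = 1.357225 - (1.752) = -0.394775.
D < 0, so the roots are the complex-conjugate pair z = (-b +/- i sqrt(-D)) / (2a) = 1.3299 +/- 0.7173i.
For a conjugate pair |z|^2 = z * conj(z) = (product of roots) = c/a = 1/(0.438) = 2.283105, so |z| = sqrt(2.283105) = 1.511 for both roots.
Moduli of all roots: 1.5110, 1.5110.
All moduli strictly greater than 1? Yes.
Verdict: Invertible.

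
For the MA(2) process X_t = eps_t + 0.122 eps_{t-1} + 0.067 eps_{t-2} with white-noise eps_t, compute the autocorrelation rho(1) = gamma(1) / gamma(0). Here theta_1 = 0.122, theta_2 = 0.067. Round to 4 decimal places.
\rho(1) = 0.1277

For an MA(q) process with theta_0 = 1, the autocovariance is
  gamma(k) = sigma^2 * sum_{i=0..q-k} theta_i * theta_{i+k},
and rho(k) = gamma(k) / gamma(0). Sigma^2 cancels.
  numerator   = (1)*(0.122) + (0.122)*(0.067) = 0.130174.
  denominator = (1)^2 + (0.122)^2 + (0.067)^2 = 1.019373.
  rho(1) = 0.130174 / 1.019373 = 0.1277.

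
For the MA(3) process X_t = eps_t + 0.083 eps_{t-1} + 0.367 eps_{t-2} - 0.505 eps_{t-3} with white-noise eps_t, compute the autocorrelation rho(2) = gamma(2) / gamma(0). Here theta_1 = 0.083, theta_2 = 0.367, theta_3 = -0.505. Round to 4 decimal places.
\rho(2) = 0.2328

For an MA(q) process with theta_0 = 1, the autocovariance is
  gamma(k) = sigma^2 * sum_{i=0..q-k} theta_i * theta_{i+k},
and rho(k) = gamma(k) / gamma(0). Sigma^2 cancels.
  numerator   = (1)*(0.367) + (0.083)*(-0.505) = 0.325085.
  denominator = (1)^2 + (0.083)^2 + (0.367)^2 + (-0.505)^2 = 1.396603.
  rho(2) = 0.325085 / 1.396603 = 0.2328.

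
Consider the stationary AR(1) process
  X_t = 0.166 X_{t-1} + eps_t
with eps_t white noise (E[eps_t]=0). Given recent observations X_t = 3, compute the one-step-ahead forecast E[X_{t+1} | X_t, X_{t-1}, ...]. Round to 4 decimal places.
E[X_{t+1} \mid \mathcal F_t] = 0.4980

For an AR(p) model X_t = c + sum_i phi_i X_{t-i} + eps_t, the
one-step-ahead conditional mean is
  E[X_{t+1} | X_t, ...] = c + sum_i phi_i X_{t+1-i}.
Substitute known values:
  E[X_{t+1} | ...] = (0.166) * (3)
                   = 0.4980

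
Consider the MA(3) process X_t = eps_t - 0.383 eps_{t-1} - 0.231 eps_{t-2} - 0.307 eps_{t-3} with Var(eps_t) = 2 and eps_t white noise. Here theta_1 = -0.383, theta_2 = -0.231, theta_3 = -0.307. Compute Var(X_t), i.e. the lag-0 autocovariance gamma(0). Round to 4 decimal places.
\gamma(0) = 2.5886

For an MA(q) process X_t = eps_t + sum_i theta_i eps_{t-i} with
Var(eps_t) = sigma^2, the variance is
  gamma(0) = sigma^2 * (1 + sum_i theta_i^2).
  sum_i theta_i^2 = (-0.383)^2 + (-0.231)^2 + (-0.307)^2 = 0.146689 + 0.053361 + 0.094249 = 0.294299.
  gamma(0) = 2 * (1 + 0.294299) = 2 * 1.294299 = 2.588598, which rounds to 2.5886.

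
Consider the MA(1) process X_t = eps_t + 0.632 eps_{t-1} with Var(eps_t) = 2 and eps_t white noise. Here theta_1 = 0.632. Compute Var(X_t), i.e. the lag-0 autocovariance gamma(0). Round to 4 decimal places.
\gamma(0) = 2.7988

For an MA(q) process X_t = eps_t + sum_i theta_i eps_{t-i} with
Var(eps_t) = sigma^2, the variance is
  gamma(0) = sigma^2 * (1 + sum_i theta_i^2).
  sum_i theta_i^2 = (0.632)^2 = 0.399424.
  gamma(0) = 2 * (1 + 0.399424) = 2 * 1.399424 = 2.798848, which rounds to 2.7988.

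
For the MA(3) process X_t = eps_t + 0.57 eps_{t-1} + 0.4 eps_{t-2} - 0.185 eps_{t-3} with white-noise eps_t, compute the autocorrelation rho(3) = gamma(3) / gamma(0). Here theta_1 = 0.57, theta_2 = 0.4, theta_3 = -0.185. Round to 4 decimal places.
\rho(3) = -0.1218

For an MA(q) process with theta_0 = 1, the autocovariance is
  gamma(k) = sigma^2 * sum_{i=0..q-k} theta_i * theta_{i+k},
and rho(k) = gamma(k) / gamma(0). Sigma^2 cancels.
  numerator   = (1)*(-0.185) = -0.185.
  denominator = (1)^2 + (0.57)^2 + (0.4)^2 + (-0.185)^2 = 1.519125.
  rho(3) = -0.185 / 1.519125 = -0.1218.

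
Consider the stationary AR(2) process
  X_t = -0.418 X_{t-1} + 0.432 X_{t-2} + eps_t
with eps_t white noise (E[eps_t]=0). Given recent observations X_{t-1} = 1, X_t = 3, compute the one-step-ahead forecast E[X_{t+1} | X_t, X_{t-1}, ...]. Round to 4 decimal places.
E[X_{t+1} \mid \mathcal F_t] = -0.8220

For an AR(p) model X_t = c + sum_i phi_i X_{t-i} + eps_t, the
one-step-ahead conditional mean is
  E[X_{t+1} | X_t, ...] = c + sum_i phi_i X_{t+1-i}.
Substitute known values:
  E[X_{t+1} | ...] = (-0.418) * (3) + (0.432) * (1)
                   = -0.8220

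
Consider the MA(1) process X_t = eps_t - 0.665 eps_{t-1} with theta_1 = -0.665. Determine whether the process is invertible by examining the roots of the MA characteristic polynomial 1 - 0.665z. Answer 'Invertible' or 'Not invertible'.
\text{Invertible}

The MA(q) characteristic polynomial is P(z) = 1 - 0.665z.
Invertibility requires all roots to lie outside the unit circle, i.e. |z| > 1 for every root.
This is linear in z: 1 + (-0.665) z = 0  =>  z = -1/(-0.665) = 1.503759,  |z| = 1.503759.
Moduli of all roots: 1.5038.
All moduli strictly greater than 1? Yes.
Verdict: Invertible.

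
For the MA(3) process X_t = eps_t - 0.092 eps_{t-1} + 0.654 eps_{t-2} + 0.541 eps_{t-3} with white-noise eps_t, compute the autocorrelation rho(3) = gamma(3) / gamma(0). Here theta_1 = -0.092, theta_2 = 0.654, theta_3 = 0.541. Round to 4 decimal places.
\rho(3) = 0.3129

For an MA(q) process with theta_0 = 1, the autocovariance is
  gamma(k) = sigma^2 * sum_{i=0..q-k} theta_i * theta_{i+k},
and rho(k) = gamma(k) / gamma(0). Sigma^2 cancels.
  numerator   = (1)*(0.541) = 0.541.
  denominator = (1)^2 + (-0.092)^2 + (0.654)^2 + (0.541)^2 = 1.728861.
  rho(3) = 0.541 / 1.728861 = 0.3129.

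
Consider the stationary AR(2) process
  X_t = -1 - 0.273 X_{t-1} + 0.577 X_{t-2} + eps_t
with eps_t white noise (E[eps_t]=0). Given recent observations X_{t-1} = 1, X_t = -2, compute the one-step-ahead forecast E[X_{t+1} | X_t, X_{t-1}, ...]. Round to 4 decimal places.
E[X_{t+1} \mid \mathcal F_t] = 0.1230

For an AR(p) model X_t = c + sum_i phi_i X_{t-i} + eps_t, the
one-step-ahead conditional mean is
  E[X_{t+1} | X_t, ...] = c + sum_i phi_i X_{t+1-i}.
Substitute known values:
  E[X_{t+1} | ...] = -1 + (-0.273) * (-2) + (0.577) * (1)
                   = 0.1230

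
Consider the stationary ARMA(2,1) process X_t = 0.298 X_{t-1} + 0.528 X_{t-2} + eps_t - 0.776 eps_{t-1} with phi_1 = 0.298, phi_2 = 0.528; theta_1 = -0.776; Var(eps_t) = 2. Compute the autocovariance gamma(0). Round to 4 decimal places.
\gamma(0) = 2.8696

Multiply the model equation by X_{t-k} and take expectations. With theta_0 = psi_0 = 1 and psi_j the MA(infinity) weights, this gives
  gamma(k) - sum_i phi_i gamma(k-i) = c_k,
  c_k = sigma^2 * sum_{j=k..q} theta_j psi_{j-k}   (c_k = 0 for k > q),
using gamma(-m) = gamma(m).
psi-weights needed (psi_j = theta_j + sum_i phi_i psi_{j-i}):
  psi_1 = theta_1 + phi_1 = -0.776 + (0.298) = -0.478
Right-hand sides:
  c_0 = sigma^2 (1 + theta_1 psi_1) = 2 * (1 + (-0.776)(-0.478)) = 2 * 1.370928 = 2.741856
  c_1 = sigma^2 theta_1 = 2 * (-0.776) = -1.552
  c_2 = 0
Equations for k = 0, 1, 2 (AR order 2, c_2 = 0):
  (E0) gamma(0) = phi_1 gamma(1) + phi_2 gamma(2) + c_0
  (E1) gamma(1) = phi_1 gamma(0) + phi_2 gamma(1) + c_1
  (E2) gamma(2) = phi_1 gamma(1) + phi_2 gamma(0)
From (E1): gamma(1) = A gamma(0) + B with
  A = phi_1 / (1 - phi_2) = 0.298 / 0.472 = 0.631356,   B = c_1 / (1 - phi_2) = -1.552 / 0.472 = -3.288136.
Insert (E2) into (E0): gamma(0) (1 - phi_2^2) = phi_1 (1 + phi_2) gamma(1) + c_0.
  phi_1 (1 + phi_2) = (0.298)(1.528) = 0.455344,   1 - phi_2^2 = 0.721216.
Replace gamma(1) by A gamma(0) + B and collect gamma(0):
  gamma(0) [0.721216 - (0.455344)(0.631356)] = (0.455344)(-3.288136) + 2.741856
  gamma(0) * 0.433732 = 1.244623
  gamma(0) = 1.244623 / 0.433732 = 2.869568.
Therefore gamma(0) = 2.8696 (to 4 decimal places).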